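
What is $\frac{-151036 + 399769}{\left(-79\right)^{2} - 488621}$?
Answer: $- \frac{248733}{482380} \approx -0.51564$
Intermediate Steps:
$\frac{-151036 + 399769}{\left(-79\right)^{2} - 488621} = \frac{248733}{6241 - 488621} = \frac{248733}{-482380} = 248733 \left(- \frac{1}{482380}\right) = - \frac{248733}{482380}$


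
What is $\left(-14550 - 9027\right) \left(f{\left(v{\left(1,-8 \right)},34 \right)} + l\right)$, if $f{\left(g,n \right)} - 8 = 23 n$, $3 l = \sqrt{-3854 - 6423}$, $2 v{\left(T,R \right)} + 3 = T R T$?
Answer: $-18625830 - 7859 i \sqrt{10277} \approx -1.8626 \cdot 10^{7} - 7.9671 \cdot 10^{5} i$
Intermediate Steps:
$v{\left(T,R \right)} = - \frac{3}{2} + \frac{R T^{2}}{2}$ ($v{\left(T,R \right)} = - \frac{3}{2} + \frac{T R T}{2} = - \frac{3}{2} + \frac{R T T}{2} = - \frac{3}{2} + \frac{R T^{2}}{2}$)
$l = \frac{i \sqrt{10277}}{3}$ ($l = \frac{\sqrt{-3854 - 6423}}{3} = \frac{\sqrt{-10277}}{3} = \frac{i \sqrt{10277}}{3} \approx 33.792 i$)
$f{\left(g,n \right)} = 8 + 23 n$
$\left(-14550 - 9027\right) \left(f{\left(v{\left(1,-8 \right)},34 \right)} + l\right) = \left(-14550 - 9027\right) \left(\left(8 + 23 \cdot 34\right) + \frac{i \sqrt{10277}}{3}\right) = - 23577 \left(\left(8 + 782\right) + \frac{i \sqrt{10277}}{3}\right) = - 23577 \left(790 + \frac{i \sqrt{10277}}{3}\right) = -18625830 - 7859 i \sqrt{10277}$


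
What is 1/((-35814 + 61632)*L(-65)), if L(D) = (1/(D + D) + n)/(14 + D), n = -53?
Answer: 85/2280921 ≈ 3.7266e-5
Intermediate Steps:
L(D) = (-53 + 1/(2*D))/(14 + D) (L(D) = (1/(D + D) - 53)/(14 + D) = (1/(2*D) - 53)/(14 + D) = (-53 + 1/(2*D))/(14 + D))
1/((-35814 + 61632)*L(-65)) = 1/((-35814 + 61632)*(((½)*(1 - 106*(-65))/(-65*(14 - 65))))) = 1/(25818*(((½)*(-1/65)*(1 + 6890)/(-51)))) = 1/(25818*(((½)*(-1/65)*(-1/51)*6891))) = 1/(25818*(2297/2210)) = (1/25818)*(2210/2297) = 85/2280921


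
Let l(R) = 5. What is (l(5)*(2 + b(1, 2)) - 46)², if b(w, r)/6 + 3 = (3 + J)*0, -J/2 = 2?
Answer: 15876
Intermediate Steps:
J = -4 (J = -2*2 = -4)
b(w, r) = -18 (b(w, r) = -18 + 6*((3 - 4)*0) = -18 + 6*(-1*0) = -18 + 6*0 = -18 + 0 = -18)
(l(5)*(2 + b(1, 2)) - 46)² = (5*(2 - 18) - 46)² = (5*(-16) - 46)² = (-80 - 46)² = (-126)² = 15876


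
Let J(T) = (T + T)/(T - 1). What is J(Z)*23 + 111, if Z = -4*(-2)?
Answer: 1145/7 ≈ 163.57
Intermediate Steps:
Z = 8
J(T) = 2*T/(-1 + T) (J(T) = (2*T)/(-1 + T) = 2*T/(-1 + T))
J(Z)*23 + 111 = (2*8/(-1 + 8))*23 + 111 = (2*8/7)*23 + 111 = (2*8*(⅐))*23 + 111 = (16/7)*23 + 111 = 368/7 + 111 = 1145/7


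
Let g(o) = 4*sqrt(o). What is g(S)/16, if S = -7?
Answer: I*sqrt(7)/4 ≈ 0.66144*I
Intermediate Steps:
g(S)/16 = (4*sqrt(-7))/16 = (4*(I*sqrt(7)))/16 = (4*I*sqrt(7))/16 = I*sqrt(7)/4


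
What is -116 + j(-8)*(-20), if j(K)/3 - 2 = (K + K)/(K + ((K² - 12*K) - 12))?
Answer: -1604/7 ≈ -229.14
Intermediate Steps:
j(K) = 6 + 6*K/(-12 + K² - 11*K) (j(K) = 6 + 3*((K + K)/(K + ((K² - 12*K) - 12))) = 6 + 3*((2*K)/(K + (-12 + K² - 12*K))) = 6 + 3*((2*K)/(-12 + K² - 11*K)) = 6 + 3*(2*K/(-12 + K² - 11*K)) = 6 + 6*K/(-12 + K² - 11*K))
-116 + j(-8)*(-20) = -116 + (6*(12 - 1*(-8)² + 10*(-8))/(12 - 1*(-8)² + 11*(-8)))*(-20) = -116 + (6*(12 - 1*64 - 80)/(12 - 1*64 - 88))*(-20) = -116 + (6*(12 - 64 - 80)/(12 - 64 - 88))*(-20) = -116 + (6*(-132)/(-140))*(-20) = -116 + (6*(-1/140)*(-132))*(-20) = -116 + (198/35)*(-20) = -116 - 792/7 = -1604/7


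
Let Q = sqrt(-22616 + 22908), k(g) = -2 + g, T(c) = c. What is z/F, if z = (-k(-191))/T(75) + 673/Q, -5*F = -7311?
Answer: 193/109665 + 3365*sqrt(73)/1067406 ≈ 0.028695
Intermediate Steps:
F = 7311/5 (F = -1/5*(-7311) = 7311/5 ≈ 1462.2)
Q = 2*sqrt(73) (Q = sqrt(292) = 2*sqrt(73) ≈ 17.088)
z = 193/75 + 673*sqrt(73)/146 (z = -(-2 - 191)/75 + 673/((2*sqrt(73))) = -1*(-193)*(1/75) + 673*(sqrt(73)/146) = 193*(1/75) + 673*sqrt(73)/146 = 193/75 + 673*sqrt(73)/146 ≈ 41.958)
z/F = (193/75 + 673*sqrt(73)/146)/(7311/5) = (193/75 + 673*sqrt(73)/146)*(5/7311) = 193/109665 + 3365*sqrt(73)/1067406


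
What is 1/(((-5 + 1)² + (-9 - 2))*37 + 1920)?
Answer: 1/2105 ≈ 0.00047506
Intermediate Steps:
1/(((-5 + 1)² + (-9 - 2))*37 + 1920) = 1/(((-4)² - 11)*37 + 1920) = 1/((16 - 11)*37 + 1920) = 1/(5*37 + 1920) = 1/(185 + 1920) = 1/2105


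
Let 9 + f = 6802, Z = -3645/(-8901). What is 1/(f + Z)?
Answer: 989/6718682 ≈ 0.00014720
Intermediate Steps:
Z = 405/989 (Z = -3645*(-1/8901) = 405/989 ≈ 0.40950)
f = 6793 (f = -9 + 6802 = 6793)
1/(f + Z) = 1/(6793 + 405/989) = 1/(6718682/989) = 989/6718682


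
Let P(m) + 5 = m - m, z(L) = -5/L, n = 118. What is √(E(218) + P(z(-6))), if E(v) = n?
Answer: √113 ≈ 10.630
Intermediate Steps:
E(v) = 118
P(m) = -5 (P(m) = -5 + (m - m) = -5 + 0 = -5)
√(E(218) + P(z(-6))) = √(118 - 5) = √113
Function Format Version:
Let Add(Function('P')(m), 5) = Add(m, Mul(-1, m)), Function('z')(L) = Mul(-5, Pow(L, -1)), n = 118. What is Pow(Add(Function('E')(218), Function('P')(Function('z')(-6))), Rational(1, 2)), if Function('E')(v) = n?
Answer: Pow(113, Rational(1, 2)) ≈ 10.630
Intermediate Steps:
Function('E')(v) = 118
Function('P')(m) = -5 (Function('P')(m) = Add(-5, Add(m, Mul(-1, m))) = Add(-5, 0) = -5)
Pow(Add(Function('E')(218), Function('P')(Function('z')(-6))), Rational(1, 2)) = Pow(Add(118, -5), Rational(1, 2)) = Pow(113, Rational(1, 2))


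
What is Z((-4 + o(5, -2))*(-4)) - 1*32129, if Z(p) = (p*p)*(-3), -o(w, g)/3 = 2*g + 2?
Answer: -32321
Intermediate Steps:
o(w, g) = -6 - 6*g (o(w, g) = -3*(2*g + 2) = -3*(2 + 2*g) = -6 - 6*g)
Z(p) = -3*p**2 (Z(p) = p**2*(-3) = -3*p**2)
Z((-4 + o(5, -2))*(-4)) - 1*32129 = -3*16*(-4 + (-6 - 6*(-2)))**2 - 1*32129 = -3*16*(-4 + (-6 + 12))**2 - 32129 = -3*16*(-4 + 6)**2 - 32129 = -3*(2*(-4))**2 - 32129 = -3*(-8)**2 - 32129 = -3*64 - 32129 = -192 - 32129 = -32321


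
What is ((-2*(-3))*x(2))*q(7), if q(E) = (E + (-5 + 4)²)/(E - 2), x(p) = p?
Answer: 96/5 ≈ 19.200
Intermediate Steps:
q(E) = (1 + E)/(-2 + E) (q(E) = (E + (-1)²)/(-2 + E) = (E + 1)/(-2 + E) = (1 + E)/(-2 + E))
((-2*(-3))*x(2))*q(7) = (-2*(-3)*2)*((1 + 7)/(-2 + 7)) = (6*2)*(8/5) = 12*((⅕)*8) = 12*(8/5) = 96/5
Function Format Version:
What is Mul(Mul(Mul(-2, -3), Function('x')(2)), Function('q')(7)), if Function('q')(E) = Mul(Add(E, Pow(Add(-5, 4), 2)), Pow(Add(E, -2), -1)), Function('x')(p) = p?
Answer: Rational(96, 5) ≈ 19.200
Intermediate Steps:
Function('q')(E) = Mul(Pow(Add(-2, E), -1), Add(1, E)) (Function('q')(E) = Mul(Add(E, Pow(-1, 2)), Pow(Add(-2, E), -1)) = Mul(Add(E, 1), Pow(Add(-2, E), -1)) = Mul(Add(1, E), Pow(Add(-2, E), -1)) = Mul(Pow(Add(-2, E), -1), Add(1, E)))
Mul(Mul(Mul(-2, -3), Function('x')(2)), Function('q')(7)) = Mul(Mul(Mul(-2, -3), 2), Mul(Pow(Add(-2, 7), -1), Add(1, 7))) = Mul(Mul(6, 2), Mul(Pow(5, -1), 8)) = Mul(12, Mul(Rational(1, 5), 8)) = Mul(12, Rational(8, 5)) = Rational(96, 5)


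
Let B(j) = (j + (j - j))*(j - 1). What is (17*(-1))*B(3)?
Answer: -102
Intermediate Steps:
B(j) = j*(-1 + j) (B(j) = (j + 0)*(-1 + j) = j*(-1 + j))
(17*(-1))*B(3) = (17*(-1))*(3*(-1 + 3)) = -51*2 = -17*6 = -102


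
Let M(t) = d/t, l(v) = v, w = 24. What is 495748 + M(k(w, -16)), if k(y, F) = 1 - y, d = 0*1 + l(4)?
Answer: 11402200/23 ≈ 4.9575e+5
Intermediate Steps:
d = 4 (d = 0*1 + 4 = 0 + 4 = 4)
M(t) = 4/t
495748 + M(k(w, -16)) = 495748 + 4/(1 - 1*24) = 495748 + 4/(1 - 24) = 495748 + 4/(-23) = 495748 + 4*(-1/23) = 495748 - 4/23 = 11402200/23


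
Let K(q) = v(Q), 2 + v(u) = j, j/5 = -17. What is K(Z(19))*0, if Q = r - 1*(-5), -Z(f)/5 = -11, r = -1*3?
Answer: 0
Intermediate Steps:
r = -3
Z(f) = 55 (Z(f) = -5*(-11) = 55)
Q = 2 (Q = -3 - 1*(-5) = -3 + 5 = 2)
j = -85 (j = 5*(-17) = -85)
v(u) = -87 (v(u) = -2 - 85 = -87)
K(q) = -87
K(Z(19))*0 = -87*0 = 0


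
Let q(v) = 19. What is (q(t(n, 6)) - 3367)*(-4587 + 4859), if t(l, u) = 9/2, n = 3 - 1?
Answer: -910656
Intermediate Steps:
n = 2
t(l, u) = 9/2 (t(l, u) = 9*(½) = 9/2)
(q(t(n, 6)) - 3367)*(-4587 + 4859) = (19 - 3367)*(-4587 + 4859) = -3348*272 = -910656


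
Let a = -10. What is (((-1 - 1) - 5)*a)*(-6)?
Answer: -420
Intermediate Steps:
(((-1 - 1) - 5)*a)*(-6) = (((-1 - 1) - 5)*(-10))*(-6) = ((-2 - 5)*(-10))*(-6) = -7*(-10)*(-6) = 70*(-6) = -420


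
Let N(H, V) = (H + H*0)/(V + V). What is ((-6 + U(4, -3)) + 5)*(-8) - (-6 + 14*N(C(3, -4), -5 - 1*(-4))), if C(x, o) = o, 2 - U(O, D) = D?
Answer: -54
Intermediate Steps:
U(O, D) = 2 - D
N(H, V) = H/(2*V) (N(H, V) = (H + 0)/((2*V)) = H*(1/(2*V)) = H/(2*V))
((-6 + U(4, -3)) + 5)*(-8) - (-6 + 14*N(C(3, -4), -5 - 1*(-4))) = ((-6 + (2 - 1*(-3))) + 5)*(-8) - (-6 + 14*((1/2)*(-4)/(-5 - 1*(-4)))) = ((-6 + (2 + 3)) + 5)*(-8) - (-6 + 14*((1/2)*(-4)/(-5 + 4))) = ((-6 + 5) + 5)*(-8) - (-6 + 14*((1/2)*(-4)/(-1))) = (-1 + 5)*(-8) - (-6 + 14*((1/2)*(-4)*(-1))) = 4*(-8) - (-6 + 14*2) = -32 - (-6 + 28) = -32 - 1*22 = -32 - 22 = -54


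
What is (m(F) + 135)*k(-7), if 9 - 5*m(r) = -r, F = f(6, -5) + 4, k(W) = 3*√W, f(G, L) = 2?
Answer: 414*I*√7 ≈ 1095.3*I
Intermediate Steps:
F = 6 (F = 2 + 4 = 6)
m(r) = 9/5 + r/5 (m(r) = 9/5 - (-1)*r/5 = 9/5 + r/5)
(m(F) + 135)*k(-7) = ((9/5 + (⅕)*6) + 135)*(3*√(-7)) = ((9/5 + 6/5) + 135)*(3*(I*√7)) = (3 + 135)*(3*I*√7) = 138*(3*I*√7) = 414*I*√7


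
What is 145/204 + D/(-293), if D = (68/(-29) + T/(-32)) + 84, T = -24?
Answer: 186139/433347 ≈ 0.42954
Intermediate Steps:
D = 9559/116 (D = (68/(-29) - 24/(-32)) + 84 = (68*(-1/29) - 24*(-1/32)) + 84 = (-68/29 + 3/4) + 84 = -185/116 + 84 = 9559/116 ≈ 82.405)
145/204 + D/(-293) = 145/204 + (9559/116)/(-293) = 145*(1/204) + (9559/116)*(-1/293) = 145/204 - 9559/33988 = 186139/433347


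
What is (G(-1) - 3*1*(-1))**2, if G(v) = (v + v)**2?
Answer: 49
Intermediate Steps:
G(v) = 4*v**2 (G(v) = (2*v)**2 = 4*v**2)
(G(-1) - 3*1*(-1))**2 = (4*(-1)**2 - 3*1*(-1))**2 = (4*1 - 3*(-1))**2 = (4 + 3)**2 = 7**2 = 49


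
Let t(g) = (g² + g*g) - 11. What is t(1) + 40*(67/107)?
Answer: 1717/107 ≈ 16.047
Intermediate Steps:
t(g) = -11 + 2*g² (t(g) = (g² + g²) - 11 = 2*g² - 11 = -11 + 2*g²)
t(1) + 40*(67/107) = (-11 + 2*1²) + 40*(67/107) = (-11 + 2*1) + 40*(67*(1/107)) = (-11 + 2) + 40*(67/107) = -9 + 2680/107 = 1717/107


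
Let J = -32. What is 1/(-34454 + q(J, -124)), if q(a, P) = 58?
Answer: -1/34396 ≈ -2.9073e-5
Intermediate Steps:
1/(-34454 + q(J, -124)) = 1/(-34454 + 58) = 1/(-34396) = -1/34396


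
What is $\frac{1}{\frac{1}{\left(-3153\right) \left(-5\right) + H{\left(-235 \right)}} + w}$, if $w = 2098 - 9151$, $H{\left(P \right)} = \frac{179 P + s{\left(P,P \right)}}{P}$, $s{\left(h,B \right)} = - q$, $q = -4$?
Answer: $- \frac{3746836}{26426434073} \approx -0.00014178$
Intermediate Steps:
$s{\left(h,B \right)} = 4$ ($s{\left(h,B \right)} = \left(-1\right) \left(-4\right) = 4$)
$H{\left(P \right)} = \frac{4 + 179 P}{P}$ ($H{\left(P \right)} = \frac{179 P + 4}{P} = \frac{4 + 179 P}{P}$)
$w = -7053$
$\frac{1}{\frac{1}{\left(-3153\right) \left(-5\right) + H{\left(-235 \right)}} + w} = \frac{1}{\frac{1}{\left(-3153\right) \left(-5\right) + \left(179 + \frac{4}{-235}\right)} - 7053} = \frac{1}{\frac{1}{15765 + \left(179 + 4 \left(- \frac{1}{235}\right)\right)} - 7053} = \frac{1}{\frac{1}{15765 + \left(179 - \frac{4}{235}\right)} - 7053} = \frac{1}{\frac{1}{15765 + \frac{42061}{235}} - 7053} = \frac{1}{\frac{1}{\frac{3746836}{235}} - 7053} = \frac{1}{\frac{235}{3746836} - 7053} = \frac{1}{- \frac{26426434073}{3746836}} = - \frac{3746836}{26426434073}$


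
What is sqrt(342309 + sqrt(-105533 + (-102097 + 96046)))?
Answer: sqrt(342309 + 4*I*sqrt(6974)) ≈ 585.07 + 0.285*I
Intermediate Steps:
sqrt(342309 + sqrt(-105533 + (-102097 + 96046))) = sqrt(342309 + sqrt(-105533 - 6051)) = sqrt(342309 + sqrt(-111584)) = sqrt(342309 + 4*I*sqrt(6974))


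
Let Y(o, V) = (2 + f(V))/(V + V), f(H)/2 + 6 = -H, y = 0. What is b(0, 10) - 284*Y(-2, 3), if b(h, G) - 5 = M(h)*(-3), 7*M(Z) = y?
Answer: 2287/3 ≈ 762.33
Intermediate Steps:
M(Z) = 0 (M(Z) = (⅐)*0 = 0)
f(H) = -12 - 2*H (f(H) = -12 + 2*(-H) = -12 - 2*H)
b(h, G) = 5 (b(h, G) = 5 + 0*(-3) = 5 + 0 = 5)
Y(o, V) = (-10 - 2*V)/(2*V) (Y(o, V) = (2 + (-12 - 2*V))/(V + V) = (-10 - 2*V)/((2*V)) = (-10 - 2*V)*(1/(2*V)) = (-10 - 2*V)/(2*V))
b(0, 10) - 284*Y(-2, 3) = 5 - 284*(-5 - 1*3)/3 = 5 - 284*(-5 - 3)/3 = 5 - 284*(-8)/3 = 5 - 284*(-8/3) = 5 + 2272/3 = 2287/3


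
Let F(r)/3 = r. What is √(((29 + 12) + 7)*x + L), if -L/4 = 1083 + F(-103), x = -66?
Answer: 6*I*√174 ≈ 79.145*I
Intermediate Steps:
F(r) = 3*r
L = -3096 (L = -4*(1083 + 3*(-103)) = -4*(1083 - 309) = -4*774 = -3096)
√(((29 + 12) + 7)*x + L) = √(((29 + 12) + 7)*(-66) - 3096) = √((41 + 7)*(-66) - 3096) = √(48*(-66) - 3096) = √(-3168 - 3096) = √(-6264) = 6*I*√174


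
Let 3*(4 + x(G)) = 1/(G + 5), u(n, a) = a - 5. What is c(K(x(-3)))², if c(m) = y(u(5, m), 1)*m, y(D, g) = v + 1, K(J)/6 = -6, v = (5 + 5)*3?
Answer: 1245456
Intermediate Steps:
v = 30 (v = 10*3 = 30)
u(n, a) = -5 + a
x(G) = -4 + 1/(3*(5 + G)) (x(G) = -4 + 1/(3*(G + 5)) = -4 + 1/(3*(5 + G)))
K(J) = -36 (K(J) = 6*(-6) = -36)
y(D, g) = 31 (y(D, g) = 30 + 1 = 31)
c(m) = 31*m
c(K(x(-3)))² = (31*(-36))² = (-1116)² = 1245456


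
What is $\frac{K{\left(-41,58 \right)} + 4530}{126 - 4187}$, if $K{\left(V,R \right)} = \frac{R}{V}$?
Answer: $- \frac{185672}{166501} \approx -1.1151$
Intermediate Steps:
$\frac{K{\left(-41,58 \right)} + 4530}{126 - 4187} = \frac{\frac{58}{-41} + 4530}{126 - 4187} = \frac{58 \left(- \frac{1}{41}\right) + 4530}{-4061} = \left(- \frac{58}{41} + 4530\right) \left(- \frac{1}{4061}\right) = \frac{185672}{41} \left(- \frac{1}{4061}\right) = - \frac{185672}{166501}$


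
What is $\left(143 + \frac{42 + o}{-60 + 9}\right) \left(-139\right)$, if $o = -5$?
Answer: $- \frac{1008584}{51} \approx -19776.0$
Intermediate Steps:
$\left(143 + \frac{42 + o}{-60 + 9}\right) \left(-139\right) = \left(143 + \frac{42 - 5}{-60 + 9}\right) \left(-139\right) = \left(143 + \frac{37}{-51}\right) \left(-139\right) = \left(143 + 37 \left(- \frac{1}{51}\right)\right) \left(-139\right) = \left(143 - \frac{37}{51}\right) \left(-139\right) = \frac{7256}{51} \left(-139\right) = - \frac{1008584}{51}$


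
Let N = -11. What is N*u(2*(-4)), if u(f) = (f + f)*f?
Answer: -1408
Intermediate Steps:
u(f) = 2*f² (u(f) = (2*f)*f = 2*f²)
N*u(2*(-4)) = -22*(2*(-4))² = -22*(-8)² = -22*64 = -11*128 = -1408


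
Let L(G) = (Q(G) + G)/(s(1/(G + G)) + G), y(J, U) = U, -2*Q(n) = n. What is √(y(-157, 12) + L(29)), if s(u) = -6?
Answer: √26726/46 ≈ 3.5539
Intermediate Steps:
Q(n) = -n/2
L(G) = G/(2*(-6 + G)) (L(G) = (-G/2 + G)/(-6 + G) = (G/2)/(-6 + G) = G/(2*(-6 + G)))
√(y(-157, 12) + L(29)) = √(12 + (½)*29/(-6 + 29)) = √(12 + (½)*29/23) = √(12 + (½)*29*(1/23)) = √(12 + 29/46) = √(581/46) = √26726/46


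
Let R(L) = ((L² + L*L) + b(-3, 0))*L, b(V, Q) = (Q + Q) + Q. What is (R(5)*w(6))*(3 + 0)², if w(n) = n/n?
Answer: 2250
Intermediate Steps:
b(V, Q) = 3*Q (b(V, Q) = 2*Q + Q = 3*Q)
R(L) = 2*L³ (R(L) = ((L² + L*L) + 3*0)*L = ((L² + L²) + 0)*L = (2*L² + 0)*L = (2*L²)*L = 2*L³)
w(n) = 1
(R(5)*w(6))*(3 + 0)² = ((2*5³)*1)*(3 + 0)² = ((2*125)*1)*3² = (250*1)*9 = 250*9 = 2250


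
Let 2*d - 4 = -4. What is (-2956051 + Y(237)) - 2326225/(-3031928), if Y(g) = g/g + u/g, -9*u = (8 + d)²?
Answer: -19117073352670667/6467102424 ≈ -2.9560e+6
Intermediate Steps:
d = 0 (d = 2 + (½)*(-4) = 2 - 2 = 0)
u = -64/9 (u = -(8 + 0)²/9 = -⅑*8² = -⅑*64 = -64/9 ≈ -7.1111)
Y(g) = 1 - 64/(9*g) (Y(g) = g/g - 64/(9*g) = 1 - 64/(9*g))
(-2956051 + Y(237)) - 2326225/(-3031928) = (-2956051 + (-64/9 + 237)/237) - 2326225/(-3031928) = (-2956051 + (1/237)*(2069/9)) - 2326225*(-1/3031928) = (-2956051 + 2069/2133) + 2326225/3031928 = -6305254714/2133 + 2326225/3031928 = -19117073352670667/6467102424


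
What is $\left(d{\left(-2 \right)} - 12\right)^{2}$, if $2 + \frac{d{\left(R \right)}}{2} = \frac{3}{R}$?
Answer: $361$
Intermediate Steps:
$d{\left(R \right)} = -4 + \frac{6}{R}$ ($d{\left(R \right)} = -4 + 2 \frac{3}{R} = -4 + \frac{6}{R}$)
$\left(d{\left(-2 \right)} - 12\right)^{2} = \left(\left(-4 + \frac{6}{-2}\right) - 12\right)^{2} = \left(\left(-4 + 6 \left(- \frac{1}{2}\right)\right) - 12\right)^{2} = \left(\left(-4 - 3\right) - 12\right)^{2} = \left(-7 - 12\right)^{2} = \left(-19\right)^{2} = 361$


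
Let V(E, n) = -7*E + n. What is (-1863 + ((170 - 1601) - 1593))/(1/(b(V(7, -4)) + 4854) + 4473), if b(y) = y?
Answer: -23462487/21474874 ≈ -1.0926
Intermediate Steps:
V(E, n) = n - 7*E
(-1863 + ((170 - 1601) - 1593))/(1/(b(V(7, -4)) + 4854) + 4473) = (-1863 + ((170 - 1601) - 1593))/(1/((-4 - 7*7) + 4854) + 4473) = (-1863 + (-1431 - 1593))/(1/((-4 - 49) + 4854) + 4473) = (-1863 - 3024)/(1/(-53 + 4854) + 4473) = -4887/(1/4801 + 4473) = -4887/21474874/4801 = -4887*4801/21474874 = -23462487/21474874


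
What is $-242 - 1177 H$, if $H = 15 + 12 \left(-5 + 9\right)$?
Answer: $-74393$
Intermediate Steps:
$H = 63$ ($H = 15 + 12 \cdot 4 = 15 + 48 = 63$)
$-242 - 1177 H = -242 - 74151 = -74393$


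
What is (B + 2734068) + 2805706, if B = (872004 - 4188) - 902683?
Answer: 5504907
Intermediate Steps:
B = -34867 (B = 867816 - 902683 = -34867)
(B + 2734068) + 2805706 = (-34867 + 2734068) + 2805706 = 2699201 + 2805706 = 5504907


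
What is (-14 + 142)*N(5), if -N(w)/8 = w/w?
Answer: -1024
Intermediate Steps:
N(w) = -8 (N(w) = -8*w/w = -8*1 = -8)
(-14 + 142)*N(5) = (-14 + 142)*(-8) = 128*(-8) = -1024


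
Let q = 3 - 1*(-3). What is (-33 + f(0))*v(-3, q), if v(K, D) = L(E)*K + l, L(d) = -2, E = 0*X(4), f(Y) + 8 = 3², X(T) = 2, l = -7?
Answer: 32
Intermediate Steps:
f(Y) = 1 (f(Y) = -8 + 3² = -8 + 9 = 1)
E = 0 (E = 0*2 = 0)
q = 6 (q = 3 + 3 = 6)
v(K, D) = -7 - 2*K (v(K, D) = -2*K - 7 = -7 - 2*K)
(-33 + f(0))*v(-3, q) = (-33 + 1)*(-7 - 2*(-3)) = -32*(-7 + 6) = -32*(-1) = 32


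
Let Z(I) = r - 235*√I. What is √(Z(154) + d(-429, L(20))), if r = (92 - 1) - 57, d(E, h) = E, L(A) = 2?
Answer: √(-395 - 235*√154) ≈ 57.544*I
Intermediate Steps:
r = 34 (r = 91 - 57 = 34)
Z(I) = 34 - 235*√I
√(Z(154) + d(-429, L(20))) = √((34 - 235*√154) - 429) = √(-395 - 235*√154)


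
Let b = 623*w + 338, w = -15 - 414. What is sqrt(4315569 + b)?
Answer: 16*sqrt(15815) ≈ 2012.1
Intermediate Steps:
w = -429
b = -266929 (b = 623*(-429) + 338 = -267267 + 338 = -266929)
sqrt(4315569 + b) = sqrt(4315569 - 266929) = sqrt(4048640) = 16*sqrt(15815)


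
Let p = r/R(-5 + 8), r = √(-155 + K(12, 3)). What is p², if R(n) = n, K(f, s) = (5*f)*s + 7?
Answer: 32/9 ≈ 3.5556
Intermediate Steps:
K(f, s) = 7 + 5*f*s (K(f, s) = 5*f*s + 7 = 7 + 5*f*s)
r = 4*√2 (r = √(-155 + (7 + 5*12*3)) = √(-155 + (7 + 180)) = √(-155 + 187) = √32 = 4*√2 ≈ 5.6569)
p = 4*√2/3 (p = (4*√2)/(-5 + 8) = (4*√2)/3 = (4*√2)*(⅓) = 4*√2/3 ≈ 1.8856)
p² = (4*√2/3)² = 32/9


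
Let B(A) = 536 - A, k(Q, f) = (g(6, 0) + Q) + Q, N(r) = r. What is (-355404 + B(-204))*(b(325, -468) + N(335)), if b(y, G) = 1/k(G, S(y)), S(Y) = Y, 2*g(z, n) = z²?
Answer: -54534732628/459 ≈ -1.1881e+8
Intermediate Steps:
g(z, n) = z²/2
k(Q, f) = 18 + 2*Q (k(Q, f) = ((½)*6² + Q) + Q = ((½)*36 + Q) + Q = (18 + Q) + Q = 18 + 2*Q)
b(y, G) = 1/(18 + 2*G)
(-355404 + B(-204))*(b(325, -468) + N(335)) = (-355404 + (536 - 1*(-204)))*(1/(2*(9 - 468)) + 335) = (-355404 + (536 + 204))*((½)/(-459) + 335) = (-355404 + 740)*((½)*(-1/459) + 335) = -354664*(-1/918 + 335) = -354664*307529/918 = -54534732628/459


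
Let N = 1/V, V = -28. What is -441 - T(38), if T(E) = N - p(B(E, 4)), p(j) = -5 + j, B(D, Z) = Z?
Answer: -12375/28 ≈ -441.96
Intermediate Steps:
N = -1/28 (N = 1/(-28) = -1/28 ≈ -0.035714)
T(E) = 27/28 (T(E) = -1/28 - (-5 + 4) = -1/28 - 1*(-1) = -1/28 + 1 = 27/28)
-441 - T(38) = -441 - 1*27/28 = -441 - 27/28 = -12375/28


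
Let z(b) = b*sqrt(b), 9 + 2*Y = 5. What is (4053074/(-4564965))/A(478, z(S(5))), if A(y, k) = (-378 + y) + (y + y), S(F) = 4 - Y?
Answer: -2026537/2410301520 ≈ -0.00084078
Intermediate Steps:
Y = -2 (Y = -9/2 + (1/2)*5 = -9/2 + 5/2 = -2)
S(F) = 6 (S(F) = 4 - 1*(-2) = 4 + 2 = 6)
z(b) = b**(3/2)
A(y, k) = -378 + 3*y (A(y, k) = (-378 + y) + 2*y = -378 + 3*y)
(4053074/(-4564965))/A(478, z(S(5))) = (4053074/(-4564965))/(-378 + 3*478) = (4053074*(-1/4564965))/(-378 + 1434) = -4053074/4564965/1056 = -4053074/4564965*1/1056 = -2026537/2410301520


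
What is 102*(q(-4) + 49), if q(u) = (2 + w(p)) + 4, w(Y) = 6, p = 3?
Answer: 6222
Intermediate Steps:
q(u) = 12 (q(u) = (2 + 6) + 4 = 8 + 4 = 12)
102*(q(-4) + 49) = 102*(12 + 49) = 102*61 = 6222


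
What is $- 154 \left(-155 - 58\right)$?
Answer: $32802$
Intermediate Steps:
$- 154 \left(-155 - 58\right) = \left(-154\right) \left(-213\right) = 32802$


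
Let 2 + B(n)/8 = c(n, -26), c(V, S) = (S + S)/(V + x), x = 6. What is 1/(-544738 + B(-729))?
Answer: -723/393856726 ≈ -1.8357e-6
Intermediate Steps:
c(V, S) = 2*S/(6 + V) (c(V, S) = (S + S)/(V + 6) = (2*S)/(6 + V) = 2*S/(6 + V))
B(n) = -16 - 416/(6 + n) (B(n) = -16 + 8*(2*(-26)/(6 + n)) = -16 + 8*(-52/(6 + n)) = -16 - 416/(6 + n))
1/(-544738 + B(-729)) = 1/(-544738 + 16*(-32 - 1*(-729))/(6 - 729)) = 1/(-544738 + 16*(-32 + 729)/(-723)) = 1/(-544738 + 16*(-1/723)*697) = 1/(-544738 - 11152/723) = 1/(-393856726/723) = -723/393856726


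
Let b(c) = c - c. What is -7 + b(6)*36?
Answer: -7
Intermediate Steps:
b(c) = 0
-7 + b(6)*36 = -7 + 0*36 = -7 + 0 = -7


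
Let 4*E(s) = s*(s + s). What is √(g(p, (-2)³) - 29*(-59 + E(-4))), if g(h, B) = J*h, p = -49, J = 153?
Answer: I*√6018 ≈ 77.576*I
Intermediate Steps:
E(s) = s²/2 (E(s) = (s*(s + s))/4 = (s*(2*s))/4 = (2*s²)/4 = s²/2)
g(h, B) = 153*h
√(g(p, (-2)³) - 29*(-59 + E(-4))) = √(153*(-49) - 29*(-59 + (½)*(-4)²)) = √(-7497 - 29*(-59 + (½)*16)) = √(-7497 - 29*(-59 + 8)) = √(-7497 - 29*(-51)) = √(-7497 + 1479) = √(-6018) = I*√6018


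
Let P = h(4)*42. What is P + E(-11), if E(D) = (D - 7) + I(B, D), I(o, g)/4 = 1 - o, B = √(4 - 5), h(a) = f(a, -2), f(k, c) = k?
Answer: 154 - 4*I ≈ 154.0 - 4.0*I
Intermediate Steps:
h(a) = a
B = I (B = √(-1) = I ≈ 1.0*I)
I(o, g) = 4 - 4*o (I(o, g) = 4*(1 - o) = 4 - 4*o)
E(D) = -3 + D - 4*I (E(D) = (D - 7) + (4 - 4*I) = (-7 + D) + (4 - 4*I) = -3 + D - 4*I)
P = 168 (P = 4*42 = 168)
P + E(-11) = 168 + (-3 - 11 - 4*I) = 168 + (-14 - 4*I) = 154 - 4*I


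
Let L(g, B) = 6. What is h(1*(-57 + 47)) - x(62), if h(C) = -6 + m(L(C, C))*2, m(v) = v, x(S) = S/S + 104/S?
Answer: 103/31 ≈ 3.3226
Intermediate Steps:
x(S) = 1 + 104/S
h(C) = 6 (h(C) = -6 + 6*2 = -6 + 12 = 6)
h(1*(-57 + 47)) - x(62) = 6 - (104 + 62)/62 = 6 - 166/62 = 6 - 1*83/31 = 6 - 83/31 = 103/31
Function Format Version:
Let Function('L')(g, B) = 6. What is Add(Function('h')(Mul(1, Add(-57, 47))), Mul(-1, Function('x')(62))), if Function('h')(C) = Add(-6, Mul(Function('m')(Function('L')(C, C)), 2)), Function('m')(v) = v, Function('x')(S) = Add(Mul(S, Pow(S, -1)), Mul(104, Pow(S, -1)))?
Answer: Rational(103, 31) ≈ 3.3226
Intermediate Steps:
Function('x')(S) = Add(1, Mul(104, Pow(S, -1)))
Function('h')(C) = 6 (Function('h')(C) = Add(-6, Mul(6, 2)) = Add(-6, 12) = 6)
Add(Function('h')(Mul(1, Add(-57, 47))), Mul(-1, Function('x')(62))) = Add(6, Mul(-1, Mul(Pow(62, -1), Add(104, 62)))) = Add(6, Mul(-1, Mul(Rational(1, 62), 166))) = Add(6, Mul(-1, Rational(83, 31))) = Add(6, Rational(-83, 31)) = Rational(103, 31)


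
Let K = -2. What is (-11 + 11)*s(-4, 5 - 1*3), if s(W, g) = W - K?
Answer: 0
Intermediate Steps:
s(W, g) = 2 + W (s(W, g) = W - 1*(-2) = W + 2 = 2 + W)
(-11 + 11)*s(-4, 5 - 1*3) = (-11 + 11)*(2 - 4) = 0*(-2) = 0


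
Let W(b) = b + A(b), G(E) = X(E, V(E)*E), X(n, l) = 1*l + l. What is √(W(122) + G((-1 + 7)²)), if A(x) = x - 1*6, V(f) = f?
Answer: √2830 ≈ 53.198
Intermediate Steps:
A(x) = -6 + x (A(x) = x - 6 = -6 + x)
X(n, l) = 2*l (X(n, l) = l + l = 2*l)
G(E) = 2*E² (G(E) = 2*(E*E) = 2*E²)
W(b) = -6 + 2*b (W(b) = b + (-6 + b) = -6 + 2*b)
√(W(122) + G((-1 + 7)²)) = √((-6 + 2*122) + 2*((-1 + 7)²)²) = √((-6 + 244) + 2*(6²)²) = √(238 + 2*36²) = √(238 + 2*1296) = √(238 + 2592) = √2830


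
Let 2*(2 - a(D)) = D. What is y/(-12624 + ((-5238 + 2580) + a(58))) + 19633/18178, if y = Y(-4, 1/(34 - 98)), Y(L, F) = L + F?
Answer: 9620306977/8905184064 ≈ 1.0803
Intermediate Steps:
a(D) = 2 - D/2
Y(L, F) = F + L
y = -257/64 (y = 1/(34 - 98) - 4 = 1/(-64) - 4 = -1/64 - 4 = -257/64 ≈ -4.0156)
y/(-12624 + ((-5238 + 2580) + a(58))) + 19633/18178 = -257/(64*(-12624 + ((-5238 + 2580) + (2 - ½*58)))) + 19633/18178 = -257/(64*(-12624 + (-2658 + (2 - 29)))) + 19633*(1/18178) = -257/(64*(-12624 + (-2658 - 27))) + 19633/18178 = -257/(64*(-12624 - 2685)) + 19633/18178 = -257/64/(-15309) + 19633/18178 = -257/64*(-1/15309) + 19633/18178 = 257/979776 + 19633/18178 = 9620306977/8905184064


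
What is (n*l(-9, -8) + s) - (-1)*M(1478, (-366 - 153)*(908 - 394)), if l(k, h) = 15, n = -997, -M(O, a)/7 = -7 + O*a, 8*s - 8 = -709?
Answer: 22079568339/8 ≈ 2.7599e+9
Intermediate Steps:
s = -701/8 (s = 1 + (1/8)*(-709) = 1 - 709/8 = -701/8 ≈ -87.625)
M(O, a) = 49 - 7*O*a (M(O, a) = -7*(-7 + O*a) = 49 - 7*O*a)
(n*l(-9, -8) + s) - (-1)*M(1478, (-366 - 153)*(908 - 394)) = (-997*15 - 701/8) - (-1)*(49 - 7*1478*(-366 - 153)*(908 - 394)) = (-14955 - 701/8) - (-1)*(49 - 7*1478*(-519*514)) = -120341/8 - (-1)*(49 - 7*1478*(-266766)) = -120341/8 - (-1)*(49 + 2759961036) = -120341/8 - (-1)*2759961085 = -120341/8 - 1*(-2759961085) = -120341/8 + 2759961085 = 22079568339/8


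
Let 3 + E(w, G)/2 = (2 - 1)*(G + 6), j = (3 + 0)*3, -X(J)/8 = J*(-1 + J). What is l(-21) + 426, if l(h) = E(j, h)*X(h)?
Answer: 133482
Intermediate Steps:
X(J) = -8*J*(-1 + J)
j = 9 (j = 3*3 = 9)
E(w, G) = 6 + 2*G (E(w, G) = -6 + 2*((2 - 1)*(G + 6)) = -6 + 2*(1*(6 + G)) = -6 + 2*(6 + G) = -6 + (12 + 2*G) = 6 + 2*G)
l(h) = 8*h*(1 - h)*(6 + 2*h) (l(h) = (6 + 2*h)*(8*h*(1 - h)) = 8*h*(1 - h)*(6 + 2*h))
l(-21) + 426 = -16*(-21)*(-1 - 21)*(3 - 21) + 426 = -16*(-21)*(-22)*(-18) + 426 = 133056 + 426 = 133482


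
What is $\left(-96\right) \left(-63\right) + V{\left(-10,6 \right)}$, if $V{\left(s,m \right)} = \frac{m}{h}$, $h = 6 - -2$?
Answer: $\frac{24195}{4} \approx 6048.8$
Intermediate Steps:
$h = 8$ ($h = 6 + 2 = 8$)
$V{\left(s,m \right)} = \frac{m}{8}$
$\left(-96\right) \left(-63\right) + V{\left(-10,6 \right)} = \left(-96\right) \left(-63\right) + \frac{1}{8} \cdot 6 = 6048 + \frac{3}{4} = \frac{24195}{4}$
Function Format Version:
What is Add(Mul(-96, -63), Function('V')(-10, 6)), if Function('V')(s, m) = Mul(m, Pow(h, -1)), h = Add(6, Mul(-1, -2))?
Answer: Rational(24195, 4) ≈ 6048.8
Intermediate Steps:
h = 8 (h = Add(6, 2) = 8)
Function('V')(s, m) = Mul(Rational(1, 8), m) (Function('V')(s, m) = Mul(m, Pow(8, -1)) = Mul(m, Rational(1, 8)) = Mul(Rational(1, 8), m))
Add(Mul(-96, -63), Function('V')(-10, 6)) = Add(Mul(-96, -63), Mul(Rational(1, 8), 6)) = Add(6048, Rational(3, 4)) = Rational(24195, 4)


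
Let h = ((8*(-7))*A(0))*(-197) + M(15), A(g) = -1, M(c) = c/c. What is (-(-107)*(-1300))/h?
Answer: 139100/11031 ≈ 12.610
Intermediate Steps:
M(c) = 1
h = -11031 (h = ((8*(-7))*(-1))*(-197) + 1 = -56*(-1)*(-197) + 1 = 56*(-197) + 1 = -11032 + 1 = -11031)
(-(-107)*(-1300))/h = -(-107)*(-1300)/(-11031) = -1*139100*(-1/11031) = -139100*(-1/11031) = 139100/11031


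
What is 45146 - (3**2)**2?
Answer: 45065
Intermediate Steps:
45146 - (3**2)**2 = 45146 - 1*9**2 = 45146 - 1*81 = 45146 - 81 = 45065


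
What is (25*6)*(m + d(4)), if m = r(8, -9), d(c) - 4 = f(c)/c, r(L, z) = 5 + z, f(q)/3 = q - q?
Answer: 0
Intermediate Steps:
f(q) = 0 (f(q) = 3*(q - q) = 3*0 = 0)
d(c) = 4 (d(c) = 4 + 0/c = 4 + 0 = 4)
m = -4 (m = 5 - 9 = -4)
(25*6)*(m + d(4)) = (25*6)*(-4 + 4) = 150*0 = 0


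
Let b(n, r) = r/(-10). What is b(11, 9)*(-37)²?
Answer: -12321/10 ≈ -1232.1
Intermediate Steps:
b(n, r) = -r/10 (b(n, r) = r*(-⅒) = -r/10)
b(11, 9)*(-37)² = -⅒*9*(-37)² = -9/10*1369 = -12321/10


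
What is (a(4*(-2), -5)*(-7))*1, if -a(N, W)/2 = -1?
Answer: -14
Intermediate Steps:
a(N, W) = 2 (a(N, W) = -2*(-1) = 2)
(a(4*(-2), -5)*(-7))*1 = (2*(-7))*1 = -14*1 = -14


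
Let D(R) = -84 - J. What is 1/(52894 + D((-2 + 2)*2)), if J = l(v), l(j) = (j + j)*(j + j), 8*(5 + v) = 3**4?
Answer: 16/843279 ≈ 1.8974e-5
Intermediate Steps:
v = 41/8 (v = -5 + (1/8)*3**4 = -5 + (1/8)*81 = -5 + 81/8 = 41/8 ≈ 5.1250)
l(j) = 4*j**2 (l(j) = (2*j)*(2*j) = 4*j**2)
J = 1681/16 (J = 4*(41/8)**2 = 4*(1681/64) = 1681/16 ≈ 105.06)
D(R) = -3025/16 (D(R) = -84 - 1*1681/16 = -84 - 1681/16 = -3025/16)
1/(52894 + D((-2 + 2)*2)) = 1/(52894 - 3025/16) = 1/(843279/16) = 16/843279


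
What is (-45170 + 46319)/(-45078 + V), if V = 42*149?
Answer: -383/12940 ≈ -0.029598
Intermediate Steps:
V = 6258
(-45170 + 46319)/(-45078 + V) = (-45170 + 46319)/(-45078 + 6258) = 1149/(-38820) = 1149*(-1/38820) = -383/12940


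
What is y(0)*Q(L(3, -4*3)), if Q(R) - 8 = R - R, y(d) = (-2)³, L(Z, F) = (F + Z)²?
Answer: -64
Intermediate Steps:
y(d) = -8
Q(R) = 8 (Q(R) = 8 + (R - R) = 8 + 0 = 8)
y(0)*Q(L(3, -4*3)) = -8*8 = -64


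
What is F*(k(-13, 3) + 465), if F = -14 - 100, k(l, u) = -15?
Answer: -51300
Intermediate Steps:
F = -114
F*(k(-13, 3) + 465) = -114*(-15 + 465) = -114*450 = -51300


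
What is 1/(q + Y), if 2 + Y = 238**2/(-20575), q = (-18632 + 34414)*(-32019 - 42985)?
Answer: -20575/24354897706394 ≈ -8.4480e-10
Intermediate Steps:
q = -1183713128 (q = 15782*(-75004) = -1183713128)
Y = -97794/20575 (Y = -2 + 238**2/(-20575) = -2 + 56644*(-1/20575) = -2 - 56644/20575 = -97794/20575 ≈ -4.7531)
1/(q + Y) = 1/(-1183713128 - 97794/20575) = 1/(-24354897706394/20575) = -20575/24354897706394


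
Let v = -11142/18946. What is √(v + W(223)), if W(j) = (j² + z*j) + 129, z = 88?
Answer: √6235104112295/9473 ≈ 263.59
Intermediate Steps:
v = -5571/9473 (v = -11142*1/18946 = -5571/9473 ≈ -0.58809)
W(j) = 129 + j² + 88*j (W(j) = (j² + 88*j) + 129 = 129 + j² + 88*j)
√(v + W(223)) = √(-5571/9473 + (129 + 223² + 88*223)) = √(-5571/9473 + (129 + 49729 + 19624)) = √(-5571/9473 + 69482) = √(658197415/9473) = √6235104112295/9473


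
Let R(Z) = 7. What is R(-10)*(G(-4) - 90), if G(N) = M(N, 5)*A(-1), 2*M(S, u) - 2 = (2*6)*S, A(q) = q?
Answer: -469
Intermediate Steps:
M(S, u) = 1 + 6*S (M(S, u) = 1 + ((2*6)*S)/2 = 1 + (12*S)/2 = 1 + 6*S)
G(N) = -1 - 6*N (G(N) = (1 + 6*N)*(-1) = -1 - 6*N)
R(-10)*(G(-4) - 90) = 7*((-1 - 6*(-4)) - 90) = 7*((-1 + 24) - 90) = 7*(23 - 90) = 7*(-67) = -469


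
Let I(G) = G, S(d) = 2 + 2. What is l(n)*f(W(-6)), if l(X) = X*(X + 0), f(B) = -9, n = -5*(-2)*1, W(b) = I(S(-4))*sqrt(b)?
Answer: -900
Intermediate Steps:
S(d) = 4
W(b) = 4*sqrt(b)
n = 10 (n = 10*1 = 10)
l(X) = X**2 (l(X) = X*X = X**2)
l(n)*f(W(-6)) = 10**2*(-9) = 100*(-9) = -900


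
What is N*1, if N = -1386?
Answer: -1386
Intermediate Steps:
N*1 = -1386*1 = -1386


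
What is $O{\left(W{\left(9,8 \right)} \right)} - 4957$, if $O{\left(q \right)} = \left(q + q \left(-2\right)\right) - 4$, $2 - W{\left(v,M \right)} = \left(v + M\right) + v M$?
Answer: $-4874$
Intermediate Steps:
$W{\left(v,M \right)} = 2 - M - v - M v$ ($W{\left(v,M \right)} = 2 - \left(\left(v + M\right) + v M\right) = 2 - \left(\left(M + v\right) + M v\right) = 2 - \left(M + v + M v\right) = 2 - M - v - M v$)
$O{\left(q \right)} = -4 - q$ ($O{\left(q \right)} = \left(q - 2 q\right) - 4 = - q - 4 = -4 - q$)
$O{\left(W{\left(9,8 \right)} \right)} - 4957 = \left(-4 - \left(2 - 8 - 9 - 8 \cdot 9\right)\right) - 4957 = \left(-4 - \left(2 - 8 - 9 - 72\right)\right) - 4957 = \left(-4 - -87\right) - 4957 = \left(-4 + 87\right) - 4957 = 83 - 4957 = -4874$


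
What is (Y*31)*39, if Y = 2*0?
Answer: 0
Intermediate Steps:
Y = 0
(Y*31)*39 = (0*31)*39 = 0*39 = 0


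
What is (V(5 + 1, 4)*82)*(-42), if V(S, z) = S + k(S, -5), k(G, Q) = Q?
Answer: -3444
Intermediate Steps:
V(S, z) = -5 + S (V(S, z) = S - 5 = -5 + S)
(V(5 + 1, 4)*82)*(-42) = ((-5 + (5 + 1))*82)*(-42) = ((-5 + 6)*82)*(-42) = (1*82)*(-42) = 82*(-42) = -3444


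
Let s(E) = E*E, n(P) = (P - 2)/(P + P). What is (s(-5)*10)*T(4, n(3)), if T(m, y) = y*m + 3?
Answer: 2750/3 ≈ 916.67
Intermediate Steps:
n(P) = (-2 + P)/(2*P) (n(P) = (-2 + P)/((2*P)) = (-2 + P)*(1/(2*P)) = (-2 + P)/(2*P))
T(m, y) = 3 + m*y (T(m, y) = m*y + 3 = 3 + m*y)
s(E) = E²
(s(-5)*10)*T(4, n(3)) = ((-5)²*10)*(3 + 4*((½)*(-2 + 3)/3)) = (25*10)*(3 + 4*((½)*(⅓)*1)) = 250*(3 + 4*(⅙)) = 250*(3 + ⅔) = 250*(11/3) = 2750/3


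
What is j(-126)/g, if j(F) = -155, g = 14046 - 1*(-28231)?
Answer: -155/42277 ≈ -0.0036663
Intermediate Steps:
g = 42277 (g = 14046 + 28231 = 42277)
j(-126)/g = -155/42277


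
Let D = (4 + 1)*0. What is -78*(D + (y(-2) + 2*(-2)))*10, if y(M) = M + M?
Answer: 6240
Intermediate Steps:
y(M) = 2*M
D = 0 (D = 5*0 = 0)
-78*(D + (y(-2) + 2*(-2)))*10 = -78*(0 + (2*(-2) + 2*(-2)))*10 = -78*(0 + (-4 - 4))*10 = -78*(0 - 8)*10 = -78*(-8)*10 = -39*(-16)*10 = 624*10 = 6240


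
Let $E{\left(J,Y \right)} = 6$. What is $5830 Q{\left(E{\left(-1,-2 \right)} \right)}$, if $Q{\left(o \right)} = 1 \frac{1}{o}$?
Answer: $\frac{2915}{3} \approx 971.67$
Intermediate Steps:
$Q{\left(o \right)} = \frac{1}{o}$
$5830 Q{\left(E{\left(-1,-2 \right)} \right)} = \frac{5830}{6} = 5830 \cdot \frac{1}{6} = \frac{2915}{3}$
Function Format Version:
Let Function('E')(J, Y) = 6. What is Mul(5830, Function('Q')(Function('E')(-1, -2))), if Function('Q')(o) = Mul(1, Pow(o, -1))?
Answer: Rational(2915, 3) ≈ 971.67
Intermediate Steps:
Function('Q')(o) = Pow(o, -1)
Mul(5830, Function('Q')(Function('E')(-1, -2))) = Mul(5830, Pow(6, -1)) = Mul(5830, Rational(1, 6)) = Rational(2915, 3)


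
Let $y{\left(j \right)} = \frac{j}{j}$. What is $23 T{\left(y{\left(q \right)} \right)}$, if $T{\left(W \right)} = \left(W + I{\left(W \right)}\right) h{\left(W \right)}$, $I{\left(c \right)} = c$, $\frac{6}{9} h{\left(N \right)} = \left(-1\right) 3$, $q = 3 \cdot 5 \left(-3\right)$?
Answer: $-207$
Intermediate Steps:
$q = -45$ ($q = 15 \left(-3\right) = -45$)
$h{\left(N \right)} = - \frac{9}{2}$ ($h{\left(N \right)} = \frac{3 \left(\left(-1\right) 3\right)}{2} = \frac{3}{2} \left(-3\right) = - \frac{9}{2}$)
$y{\left(j \right)} = 1$
$T{\left(W \right)} = - 9 W$ ($T{\left(W \right)} = \left(W + W\right) \left(- \frac{9}{2}\right) = 2 W \left(- \frac{9}{2}\right) = - 9 W$)
$23 T{\left(y{\left(q \right)} \right)} = 23 \left(\left(-9\right) 1\right) = 23 \left(-9\right) = -207$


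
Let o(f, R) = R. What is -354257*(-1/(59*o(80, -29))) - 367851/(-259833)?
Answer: -30472755340/148191421 ≈ -205.63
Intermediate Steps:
-354257*(-1/(59*o(80, -29))) - 367851/(-259833) = -354257/((-29*(-59))) - 367851/(-259833) = -354257/1711 - 367851*(-1/259833) = -354257*1/1711 + 122617/86611 = -354257/1711 + 122617/86611 = -30472755340/148191421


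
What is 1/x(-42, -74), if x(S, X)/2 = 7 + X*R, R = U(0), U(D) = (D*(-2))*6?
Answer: 1/14 ≈ 0.071429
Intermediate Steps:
U(D) = -12*D (U(D) = -2*D*6 = -12*D)
R = 0 (R = -12*0 = 0)
x(S, X) = 14 (x(S, X) = 2*(7 + X*0) = 2*(7 + 0) = 2*7 = 14)
1/x(-42, -74) = 1/14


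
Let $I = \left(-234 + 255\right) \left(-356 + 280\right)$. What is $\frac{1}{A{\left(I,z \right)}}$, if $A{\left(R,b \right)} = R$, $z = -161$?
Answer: $- \frac{1}{1596} \approx -0.00062657$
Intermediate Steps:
$I = -1596$ ($I = 21 \left(-76\right) = -1596$)
$\frac{1}{A{\left(I,z \right)}} = \frac{1}{-1596} = - \frac{1}{1596}$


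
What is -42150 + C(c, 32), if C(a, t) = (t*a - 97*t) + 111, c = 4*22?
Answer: -42327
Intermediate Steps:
c = 88
C(a, t) = 111 - 97*t + a*t (C(a, t) = (a*t - 97*t) + 111 = (-97*t + a*t) + 111 = 111 - 97*t + a*t)
-42150 + C(c, 32) = -42150 + (111 - 97*32 + 88*32) = -42150 + (111 - 3104 + 2816) = -42150 - 177 = -42327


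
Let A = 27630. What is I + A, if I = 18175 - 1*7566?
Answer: 38239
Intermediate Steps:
I = 10609 (I = 18175 - 7566 = 10609)
I + A = 10609 + 27630 = 38239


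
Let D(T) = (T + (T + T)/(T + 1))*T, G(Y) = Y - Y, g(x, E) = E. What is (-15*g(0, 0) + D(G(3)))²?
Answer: 0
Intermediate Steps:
G(Y) = 0
D(T) = T*(T + 2*T/(1 + T)) (D(T) = (T + (2*T)/(1 + T))*T = (T + 2*T/(1 + T))*T = T*(T + 2*T/(1 + T)))
(-15*g(0, 0) + D(G(3)))² = (-15*0 + 0²*(3 + 0)/(1 + 0))² = (0 + 0*3/1)² = (0 + 0*1*3)² = (0 + 0)² = 0² = 0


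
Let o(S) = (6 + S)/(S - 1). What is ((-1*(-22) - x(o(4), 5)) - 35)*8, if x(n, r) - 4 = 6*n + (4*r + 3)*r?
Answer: -1216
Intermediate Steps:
o(S) = (6 + S)/(-1 + S)
x(n, r) = 4 + 6*n + r*(3 + 4*r) (x(n, r) = 4 + (6*n + (4*r + 3)*r) = 4 + (6*n + (3 + 4*r)*r) = 4 + (6*n + r*(3 + 4*r)) = 4 + 6*n + r*(3 + 4*r))
((-1*(-22) - x(o(4), 5)) - 35)*8 = ((-1*(-22) - (4 + 3*5 + 4*5² + 6*((6 + 4)/(-1 + 4)))) - 35)*8 = ((22 - (4 + 15 + 4*25 + 6*(10/3))) - 35)*8 = ((22 - (4 + 15 + 100 + 6*((⅓)*10))) - 35)*8 = ((22 - (4 + 15 + 100 + 6*(10/3))) - 35)*8 = ((22 - (4 + 15 + 100 + 20)) - 35)*8 = ((22 - 1*139) - 35)*8 = ((22 - 139) - 35)*8 = (-117 - 35)*8 = -152*8 = -1216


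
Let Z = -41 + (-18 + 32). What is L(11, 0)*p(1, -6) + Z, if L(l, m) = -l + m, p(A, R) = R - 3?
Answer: 72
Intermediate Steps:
p(A, R) = -3 + R
L(l, m) = m - l
Z = -27 (Z = -41 + 14 = -27)
L(11, 0)*p(1, -6) + Z = (0 - 1*11)*(-3 - 6) - 27 = (0 - 11)*(-9) - 27 = -11*(-9) - 27 = 99 - 27 = 72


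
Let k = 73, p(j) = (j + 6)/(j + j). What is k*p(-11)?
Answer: 365/22 ≈ 16.591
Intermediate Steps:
p(j) = (6 + j)/(2*j) (p(j) = (6 + j)/((2*j)) = (6 + j)*(1/(2*j)) = (6 + j)/(2*j))
k*p(-11) = 73*((½)*(6 - 11)/(-11)) = 73*((½)*(-1/11)*(-5)) = 73*(5/22) = 365/22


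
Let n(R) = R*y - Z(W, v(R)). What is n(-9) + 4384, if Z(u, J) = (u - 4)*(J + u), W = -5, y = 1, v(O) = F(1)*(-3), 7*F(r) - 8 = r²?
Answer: 30067/7 ≈ 4295.3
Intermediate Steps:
F(r) = 8/7 + r²/7
v(O) = -27/7 (v(O) = (8/7 + (⅐)*1²)*(-3) = (8/7 + (⅐)*1)*(-3) = (8/7 + ⅐)*(-3) = (9/7)*(-3) = -27/7)
Z(u, J) = (-4 + u)*(J + u)
n(R) = -558/7 + R (n(R) = R*1 - ((-5)² - 4*(-27/7) - 4*(-5) - 27/7*(-5)) = R - (25 + 108/7 + 20 + 135/7) = R - 1*558/7 = R - 558/7 = -558/7 + R)
n(-9) + 4384 = (-558/7 - 9) + 4384 = -621/7 + 4384 = 30067/7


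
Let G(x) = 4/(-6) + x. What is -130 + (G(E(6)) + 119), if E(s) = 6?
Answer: -17/3 ≈ -5.6667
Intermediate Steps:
G(x) = -⅔ + x (G(x) = 4*(-⅙) + x = -⅔ + x)
-130 + (G(E(6)) + 119) = -130 + ((-⅔ + 6) + 119) = -130 + (16/3 + 119) = -130 + 373/3 = -17/3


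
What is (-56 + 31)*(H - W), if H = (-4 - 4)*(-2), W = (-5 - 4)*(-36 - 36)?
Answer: 15800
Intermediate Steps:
W = 648 (W = -9*(-72) = 648)
H = 16 (H = -8*(-2) = 16)
(-56 + 31)*(H - W) = (-56 + 31)*(16 - 1*648) = -25*(16 - 648) = -25*(-632) = 15800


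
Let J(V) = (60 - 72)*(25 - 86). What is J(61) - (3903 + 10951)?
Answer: -14122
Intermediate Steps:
J(V) = 732 (J(V) = -12*(-61) = 732)
J(61) - (3903 + 10951) = 732 - (3903 + 10951) = 732 - 1*14854 = 732 - 14854 = -14122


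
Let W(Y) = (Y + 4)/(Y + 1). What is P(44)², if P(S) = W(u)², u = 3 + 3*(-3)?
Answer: 16/625 ≈ 0.025600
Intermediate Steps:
u = -6 (u = 3 - 9 = -6)
W(Y) = (4 + Y)/(1 + Y)
P(S) = 4/25 (P(S) = ((4 - 6)/(1 - 6))² = (-2/(-5))² = (-⅕*(-2))² = (⅖)² = 4/25)
P(44)² = (4/25)² = 16/625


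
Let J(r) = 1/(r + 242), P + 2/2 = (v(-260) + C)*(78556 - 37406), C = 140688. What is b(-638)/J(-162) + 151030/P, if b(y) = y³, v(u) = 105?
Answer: -120365749800408355210/5793631949 ≈ -2.0776e+10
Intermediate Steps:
P = 5793631949 (P = -1 + (105 + 140688)*(78556 - 37406) = -1 + 140793*41150 = -1 + 5793631950 = 5793631949)
J(r) = 1/(242 + r)
b(-638)/J(-162) + 151030/P = (-638)³/(1/(242 - 162)) + 151030/5793631949 = -259694072/(1/80) + 151030*(1/5793631949) = -259694072/1/80 + 151030/5793631949 = -259694072*80 + 151030/5793631949 = -20775525760 + 151030/5793631949 = -120365749800408355210/5793631949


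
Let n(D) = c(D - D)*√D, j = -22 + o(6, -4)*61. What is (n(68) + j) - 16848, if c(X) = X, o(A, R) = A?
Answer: -16504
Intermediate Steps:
j = 344 (j = -22 + 6*61 = -22 + 366 = 344)
n(D) = 0 (n(D) = (D - D)*√D = 0*√D = 0)
(n(68) + j) - 16848 = (0 + 344) - 16848 = 344 - 16848 = -16504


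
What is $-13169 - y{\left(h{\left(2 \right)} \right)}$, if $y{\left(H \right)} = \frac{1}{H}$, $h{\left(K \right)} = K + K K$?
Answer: $- \frac{79015}{6} \approx -13169.0$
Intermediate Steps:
$h{\left(K \right)} = K + K^{2}$
$-13169 - y{\left(h{\left(2 \right)} \right)} = -13169 - \frac{1}{2 \left(1 + 2\right)} = -13169 - \frac{1}{2 \cdot 3} = -13169 - \frac{1}{6} = - \frac{79015}{6}$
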